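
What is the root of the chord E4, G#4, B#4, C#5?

C#

Reordering E, G#, B#, C# into stacked thirds gives C#–E–G#–B#; the bottom of that stack, C#, is the root.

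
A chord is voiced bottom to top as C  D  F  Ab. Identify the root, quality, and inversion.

The distinct note names are C, D, F, Ab. Stacked in thirds they read D–F–Ab–C, which is a half-diminished seventh chord on D.
C is the seventh of D half-diminished seventh; seventh in the bass means third inversion (figured bass 4/2).

D half-diminished seventh, third inversion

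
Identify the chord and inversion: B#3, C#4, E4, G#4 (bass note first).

C# minor-major seventh, third inversion

Reducing to letter names: B#, C#, E, G#. These stack in thirds as C#–E–G#–B# — a C# minor-major seventh chord.
B# is the seventh of C# minor-major seventh; seventh in the bass means third inversion (figured bass 4/2).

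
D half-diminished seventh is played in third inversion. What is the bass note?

C

D half-diminished seventh is D–F–Ab–C. Third inversion places the seventh in the bass: C.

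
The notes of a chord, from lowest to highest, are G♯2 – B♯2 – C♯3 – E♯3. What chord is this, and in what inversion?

The pitch classes G#, B#, C#, E# arrange in thirds as C#–E#–G#–B#: a C# major seventh chord.
The lowest note is G#, the fifth of the chord, so this is second inversion (figured bass 4/3).

C# major seventh, second inversion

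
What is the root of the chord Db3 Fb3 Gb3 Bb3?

The distinct letter names are Db, Fb, Gb, Bb. Arranged as a stack of thirds they read Gb–Bb–Db–Fb, so Gb is the root (a Gb dominant seventh chord).

Gb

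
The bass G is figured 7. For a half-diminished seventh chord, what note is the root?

G

The figures 7 mean the root of the chord is in the bass. If G is the root of a half-diminished seventh chord, the root is G (chord tones G–Bb–Db–F).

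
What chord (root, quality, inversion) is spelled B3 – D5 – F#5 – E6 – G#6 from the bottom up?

The distinct note names are B, D, F#, E, G#. Stacked in thirds they read E–G#–B–D–F#, which is a dominant ninth chord on E.
The lowest note is B, the fifth of the chord, so this is second inversion.

E dominant ninth, second inversion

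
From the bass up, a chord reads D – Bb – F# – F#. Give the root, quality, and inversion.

Bb augmented, first inversion

Reducing to letter names: D, Bb, F#. These stack in thirds as Bb–D–F# — a Bb augmented triad.
D is the third of Bb augmented; third in the bass means first inversion (figured bass 6).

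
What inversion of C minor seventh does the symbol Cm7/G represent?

second inversion

Cm7/G means C minor seventh with G in the bass. G is the fifth of C minor seventh (C–Eb–G–Bb), so this is second inversion.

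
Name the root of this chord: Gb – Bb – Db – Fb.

Gb

The distinct letter names are Gb, Bb, Db, Fb. Arranged as a stack of thirds they read Gb–Bb–Db–Fb, so Gb is the root (a Gb dominant seventh chord).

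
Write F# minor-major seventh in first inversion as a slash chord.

F#m(maj7)/A

First inversion of F# minor-major seventh has the third (A) in the bass. As a slash chord: F#m(maj7)/A.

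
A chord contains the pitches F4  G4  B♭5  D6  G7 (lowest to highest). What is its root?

The distinct letter names are F, G, Bb, D. Arranged as a stack of thirds they read G–Bb–D–F, so G is the root (a G minor seventh chord).

G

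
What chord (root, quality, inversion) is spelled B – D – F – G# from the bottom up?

Reducing to letter names: B, D, F, G#. These stack in thirds as G#–B–D–F — a G# diminished seventh chord.
With the third (B) in the bass, the chord is in first inversion (figured bass 6/5).

G# diminished seventh, first inversion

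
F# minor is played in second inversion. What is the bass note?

F# minor is F#–A–C#. Second inversion places the fifth in the bass: C#.

C#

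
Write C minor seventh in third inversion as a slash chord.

Third inversion of C minor seventh has the seventh (Bb) in the bass. As a slash chord: Cm7/Bb.

Cm7/Bb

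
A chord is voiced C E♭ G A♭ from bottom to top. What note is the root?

Ab

The distinct letter names are C, Eb, G, Ab. Arranged as a stack of thirds they read Ab–C–Eb–G, so Ab is the root (an Ab major seventh chord).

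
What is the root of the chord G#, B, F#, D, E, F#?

E

Reordering G#, B, F#, D, E into stacked thirds gives E–G#–B–D–F#; the bottom of that stack, E, is the root.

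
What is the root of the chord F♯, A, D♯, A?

The distinct letter names are F#, A, D#. Arranged as a stack of thirds they read D#–F#–A, so D# is the root (a D# diminished triad).

D#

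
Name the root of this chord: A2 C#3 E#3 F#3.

The distinct letter names are A, C#, E#, F#. Arranged as a stack of thirds they read F#–A–C#–E#, so F# is the root (an F# minor-major seventh chord).

F#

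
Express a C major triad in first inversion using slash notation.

Cmaj/E

First inversion of C major has the third (E) in the bass. As a slash chord: Cmaj/E.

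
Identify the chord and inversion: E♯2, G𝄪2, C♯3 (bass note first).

Reducing to letter names: E#, G##, C#. These stack in thirds as C#–E#–G## — a C# augmented triad.
E# is the third of C# augmented; third in the bass means first inversion (figured bass 6).

C# augmented, first inversion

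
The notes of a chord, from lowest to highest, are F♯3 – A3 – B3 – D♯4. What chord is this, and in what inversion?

B dominant seventh, second inversion

The distinct note names are F#, A, B, D#. Stacked in thirds they read B–D#–F#–A, which is a dominant seventh chord on B.
The lowest note is F#, the fifth of the chord, so this is second inversion (figured bass 4/3).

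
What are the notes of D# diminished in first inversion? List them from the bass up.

F#, A, D#

Spelling D# diminished: D#–F#–A. In first inversion the third is bass, giving F#, A, D# from the bottom.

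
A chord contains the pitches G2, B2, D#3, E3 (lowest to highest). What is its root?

Reordering G, B, D#, E into stacked thirds gives E–G–B–D#; the bottom of that stack, E, is the root.

E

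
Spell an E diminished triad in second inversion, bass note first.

Bb, E, G

E diminished is E–G–Bb. Second inversion puts the fifth (Bb) in the bass, with the remaining tones above: Bb, E, G.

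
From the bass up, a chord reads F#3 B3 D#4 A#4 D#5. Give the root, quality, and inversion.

The pitch classes F#, B, D#, A# arrange in thirds as B–D#–F#–A#: a B major seventh chord.
F# is the fifth of B major seventh; fifth in the bass means second inversion (figured bass 4/3).

B major seventh, second inversion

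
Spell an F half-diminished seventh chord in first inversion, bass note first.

Ab, Cb, Eb, F

F half-diminished seventh is F–Ab–Cb–Eb. First inversion puts the third (Ab) in the bass, with the remaining tones above: Ab, Cb, Eb, F.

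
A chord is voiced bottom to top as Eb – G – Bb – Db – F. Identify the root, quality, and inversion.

The distinct note names are Eb, G, Bb, Db, F. Stacked in thirds they read Eb–G–Bb–Db–F, which is a dominant ninth chord on Eb.
With the root (Eb) in the bass, the chord is in root position.

Eb dominant ninth, root position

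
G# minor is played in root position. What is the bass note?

G#

The root of G# minor (G#–B–D#) is G#; that is the bass in root position.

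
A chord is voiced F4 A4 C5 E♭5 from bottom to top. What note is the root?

F

The distinct letter names are F, A, C, Eb. Arranged as a stack of thirds they read F–A–C–Eb, so F is the root (an F dominant seventh chord).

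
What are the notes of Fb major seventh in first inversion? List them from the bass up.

The chord tones are Fb–Ab–Cb–Eb. With the third (Ab) lowest for first inversion: Ab, Cb, Eb, Fb.

Ab, Cb, Eb, Fb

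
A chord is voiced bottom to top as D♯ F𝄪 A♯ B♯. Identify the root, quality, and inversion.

The pitch classes D#, F##, A#, B# arrange in thirds as B#–D#–F##–A#: a B# minor seventh chord.
With the third (D#) in the bass, the chord is in first inversion (figured bass 6/5).

B# minor seventh, first inversion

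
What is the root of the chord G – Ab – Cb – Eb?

Ab

The distinct letter names are G, Ab, Cb, Eb. Arranged as a stack of thirds they read Ab–Cb–Eb–G, so Ab is the root (an Ab minor-major seventh chord).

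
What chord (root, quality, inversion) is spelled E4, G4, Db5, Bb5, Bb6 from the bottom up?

E diminished seventh, root position

The distinct note names are E, G, Db, Bb. Stacked in thirds they read E–G–Bb–Db, which is a diminished seventh chord on E.
With the root (E) in the bass, the chord is in root position (figured bass 7).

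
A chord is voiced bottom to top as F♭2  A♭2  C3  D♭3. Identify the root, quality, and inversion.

Db minor-major seventh, first inversion

The pitch classes Fb, Ab, C, Db arrange in thirds as Db–Fb–Ab–C: a Db minor-major seventh chord.
With the third (Fb) in the bass, the chord is in first inversion (figured bass 6/5).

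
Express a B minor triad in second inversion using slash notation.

Bm/F#

Second inversion of B minor has the fifth (F#) in the bass. As a slash chord: Bm/F#.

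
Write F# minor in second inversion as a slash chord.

Second inversion of F# minor has the fifth (C#) in the bass. As a slash chord: F#m/C#.

F#m/C#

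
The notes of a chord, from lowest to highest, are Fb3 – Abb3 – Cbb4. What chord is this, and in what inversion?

Reducing to letter names: Fb, Abb, Cbb. These stack in thirds as Fb–Abb–Cbb — an Fb diminished triad.
The lowest note is Fb, the root of the chord, so this is root position (figured bass 5/3).

Fb diminished, root position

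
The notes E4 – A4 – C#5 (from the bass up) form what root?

A

Reordering E, A, C# into stacked thirds gives A–C#–E; the bottom of that stack, A, is the root.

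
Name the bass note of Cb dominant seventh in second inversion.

In second inversion the fifth is lowest. For Cb dominant seventh (Cb–Eb–Gb–Bbb) that is Gb.

Gb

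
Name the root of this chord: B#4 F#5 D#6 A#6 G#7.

G#

The distinct letter names are B#, F#, D#, A#, G#. Arranged as a stack of thirds they read G#–B#–D#–F#–A#, so G# is the root (a G# dominant ninth chord).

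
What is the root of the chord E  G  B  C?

The distinct letter names are E, G, B, C. Arranged as a stack of thirds they read C–E–G–B, so C is the root (a C major seventh chord).

C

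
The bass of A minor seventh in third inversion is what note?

A minor seventh is A–C–E–G. Third inversion places the seventh in the bass: G.

G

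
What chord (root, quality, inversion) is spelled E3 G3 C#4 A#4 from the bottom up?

A# diminished seventh, second inversion

The pitch classes E, G, C#, A# arrange in thirds as A#–C#–E–G: an A# diminished seventh chord.
E is the fifth of A# diminished seventh; fifth in the bass means second inversion (figured bass 4/3).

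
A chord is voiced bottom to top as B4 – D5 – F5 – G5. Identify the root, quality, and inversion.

The distinct note names are B, D, F, G. Stacked in thirds they read G–B–D–F, which is a dominant seventh chord on G.
With the third (B) in the bass, the chord is in first inversion (figured bass 6/5).

G dominant seventh, first inversion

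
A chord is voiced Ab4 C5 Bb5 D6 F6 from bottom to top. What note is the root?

Bb

Ab, C, Bb, D, F are the tones of a Bb dominant ninth chord (Bb–D–F–Ab–C), making Bb the root.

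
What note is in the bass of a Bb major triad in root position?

Bb

Bb major is Bb–D–F. Root position places the root in the bass: Bb.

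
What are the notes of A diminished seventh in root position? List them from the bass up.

A, C, Eb, Gb

The chord tones are A–C–Eb–Gb. With the root (A) lowest for root position: A, C, Eb, Gb.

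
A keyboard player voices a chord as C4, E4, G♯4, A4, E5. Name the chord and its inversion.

A minor-major seventh, first inversion

The distinct note names are C, E, G#, A. Stacked in thirds they read A–C–E–G#, which is a minor-major seventh chord on A.
With the third (C) in the bass, the chord is in first inversion (figured bass 6/5).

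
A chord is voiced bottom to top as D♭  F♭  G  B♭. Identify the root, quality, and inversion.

G diminished seventh, second inversion

The pitch classes Db, Fb, G, Bb arrange in thirds as G–Bb–Db–Fb: a G diminished seventh chord.
The lowest note is Db, the fifth of the chord, so this is second inversion (figured bass 4/3).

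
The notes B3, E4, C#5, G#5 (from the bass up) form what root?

C#

B, E, C#, G# are the tones of a C# minor seventh chord (C#–E–G#–B), making C# the root.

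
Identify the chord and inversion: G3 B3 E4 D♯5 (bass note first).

The pitch classes G, B, E, D# arrange in thirds as E–G–B–D#: an E minor-major seventh chord.
G is the third of E minor-major seventh; third in the bass means first inversion (figured bass 6/5).

E minor-major seventh, first inversion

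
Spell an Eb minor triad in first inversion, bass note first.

Spelling Eb minor: Eb–Gb–Bb. In first inversion the third is bass, giving Gb, Bb, Eb from the bottom.

Gb, Bb, Eb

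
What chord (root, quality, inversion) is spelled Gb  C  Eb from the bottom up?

C diminished, second inversion

The distinct note names are Gb, C, Eb. Stacked in thirds they read C–Eb–Gb, which is a diminished triad on C.
With the fifth (Gb) in the bass, the chord is in second inversion (figured bass 6/4).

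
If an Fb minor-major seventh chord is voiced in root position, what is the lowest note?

Fb

Fb minor-major seventh is Fb–Abb–Cb–Eb. Root position places the root in the bass: Fb.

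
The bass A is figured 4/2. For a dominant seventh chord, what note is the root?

B

The figures 4/2 mean the seventh of the chord is in the bass. If A is the seventh of a dominant seventh chord, the root is B (chord tones B–D#–F#–A).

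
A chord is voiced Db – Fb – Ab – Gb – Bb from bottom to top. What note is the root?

The distinct letter names are Db, Fb, Ab, Gb, Bb. Arranged as a stack of thirds they read Gb–Bb–Db–Fb–Ab, so Gb is the root (a Gb dominant ninth chord).

Gb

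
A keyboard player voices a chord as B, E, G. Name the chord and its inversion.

E minor, second inversion

The distinct note names are B, E, G. Stacked in thirds they read E–G–B, which is a minor triad on E.
With the fifth (B) in the bass, the chord is in second inversion (figured bass 6/4).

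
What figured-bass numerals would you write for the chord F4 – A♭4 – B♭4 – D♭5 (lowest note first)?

The notes F, Ab, Bb, Db stack in thirds as Bb–Db–F–Ab — a Bb minor seventh chord. The bass F is the fifth, so this is second inversion: figured 4/3.

4/3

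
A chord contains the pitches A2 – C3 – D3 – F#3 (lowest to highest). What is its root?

D

Reordering A, C, D, F# into stacked thirds gives D–F#–A–C; the bottom of that stack, D, is the root.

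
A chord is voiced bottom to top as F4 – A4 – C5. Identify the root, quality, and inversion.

F major, root position

The distinct note names are F, A, C. Stacked in thirds they read F–A–C, which is a major triad on F.
With the root (F) in the bass, the chord is in root position (figured bass 5/3).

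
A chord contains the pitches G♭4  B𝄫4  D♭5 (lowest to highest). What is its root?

Gb, Bbb, Db are the tones of a Gb minor triad (Gb–Bbb–Db), making Gb the root.

Gb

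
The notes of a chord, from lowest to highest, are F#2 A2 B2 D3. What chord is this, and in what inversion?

The distinct note names are F#, A, B, D. Stacked in thirds they read B–D–F#–A, which is a minor seventh chord on B.
With the fifth (F#) in the bass, the chord is in second inversion (figured bass 4/3).

B minor seventh, second inversion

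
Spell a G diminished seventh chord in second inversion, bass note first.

Db, Fb, G, Bb

Spelling G diminished seventh: G–Bb–Db–Fb. In second inversion the fifth is bass, giving Db, Fb, G, Bb from the bottom.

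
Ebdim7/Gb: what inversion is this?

Ebdim7/Gb means Eb diminished seventh with Gb in the bass. Gb is the third of Eb diminished seventh (Eb–Gb–Bbb–Dbb), so this is first inversion.

first inversion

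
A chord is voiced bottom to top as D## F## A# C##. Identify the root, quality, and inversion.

D## half-diminished seventh, root position

The pitch classes D##, F##, A#, C## arrange in thirds as D##–F##–A#–C##: a D## half-diminished seventh chord.
The lowest note is D##, the root of the chord, so this is root position (figured bass 7).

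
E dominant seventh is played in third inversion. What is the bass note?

D

In third inversion the seventh is lowest. For E dominant seventh (E–G#–B–D) that is D.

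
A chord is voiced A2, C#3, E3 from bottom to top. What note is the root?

A

A, C#, E are the tones of an A major triad (A–C#–E), making A the root.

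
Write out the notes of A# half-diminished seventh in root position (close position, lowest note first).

Spelling A# half-diminished seventh: A#–C#–E–G#. In root position the root is bass, giving A#, C#, E, G# from the bottom.

A#, C#, E, G#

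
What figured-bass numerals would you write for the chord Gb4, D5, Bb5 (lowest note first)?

5/3

The notes Gb, D, Bb stack in thirds as Gb–Bb–D — a Gb augmented triad. The bass Gb is the root, so this is root position: figured 5/3.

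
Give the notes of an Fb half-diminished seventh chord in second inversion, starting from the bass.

Cbb, Ebb, Fb, Abb

Spelling Fb half-diminished seventh: Fb–Abb–Cbb–Ebb. In second inversion the fifth is bass, giving Cbb, Ebb, Fb, Abb from the bottom.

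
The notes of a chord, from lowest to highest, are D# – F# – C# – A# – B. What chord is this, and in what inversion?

B major ninth, first inversion

The distinct note names are D#, F#, C#, A#, B. Stacked in thirds they read B–D#–F#–A#–C#, which is a major ninth chord on B.
The lowest note is D#, the third of the chord, so this is first inversion.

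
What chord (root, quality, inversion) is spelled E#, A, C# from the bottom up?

A augmented, second inversion

The pitch classes E#, A, C# arrange in thirds as A–C#–E#: an A augmented triad.
With the fifth (E#) in the bass, the chord is in second inversion (figured bass 6/4).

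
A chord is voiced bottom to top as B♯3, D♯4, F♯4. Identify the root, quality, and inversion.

Reducing to letter names: B#, D#, F#. These stack in thirds as B#–D#–F# — a B# diminished triad.
B# is the root of B# diminished; root in the bass means root position (figured bass 5/3).

B# diminished, root position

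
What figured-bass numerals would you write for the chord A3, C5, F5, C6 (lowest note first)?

6

The notes A, C, F stack in thirds as F–A–C — an F major triad. The bass A is the third, so this is first inversion: figured 6.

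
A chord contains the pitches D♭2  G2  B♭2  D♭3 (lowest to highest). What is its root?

Reordering Db, G, Bb into stacked thirds gives G–Bb–Db; the bottom of that stack, G, is the root.

G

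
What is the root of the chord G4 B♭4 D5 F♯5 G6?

G

The distinct letter names are G, Bb, D, F#. Arranged as a stack of thirds they read G–Bb–D–F#, so G is the root (a G minor-major seventh chord).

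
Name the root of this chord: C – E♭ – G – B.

The distinct letter names are C, Eb, G, B. Arranged as a stack of thirds they read C–Eb–G–B, so C is the root (a C minor-major seventh chord).

C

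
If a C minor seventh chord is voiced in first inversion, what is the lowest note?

Eb

In first inversion the third is lowest. For C minor seventh (C–Eb–G–Bb) that is Eb.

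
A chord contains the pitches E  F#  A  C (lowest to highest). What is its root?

F#

The distinct letter names are E, F#, A, C. Arranged as a stack of thirds they read F#–A–C–E, so F# is the root (an F# half-diminished seventh chord).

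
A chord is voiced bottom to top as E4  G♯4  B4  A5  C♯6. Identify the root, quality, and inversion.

The pitch classes E, G#, B, A, C# arrange in thirds as A–C#–E–G#–B: an A major ninth chord.
With the fifth (E) in the bass, the chord is in second inversion.

A major ninth, second inversion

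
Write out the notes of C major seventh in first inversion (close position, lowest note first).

E, G, B, C

The chord tones are C–E–G–B. With the third (E) lowest for first inversion: E, G, B, C.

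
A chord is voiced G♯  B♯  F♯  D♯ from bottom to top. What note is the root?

The distinct letter names are G#, B#, F#, D#. Arranged as a stack of thirds they read G#–B#–D#–F#, so G# is the root (a G# dominant seventh chord).

G#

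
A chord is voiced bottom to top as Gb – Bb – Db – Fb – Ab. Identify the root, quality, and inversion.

Reducing to letter names: Gb, Bb, Db, Fb, Ab. These stack in thirds as Gb–Bb–Db–Fb–Ab — a Gb dominant ninth chord.
The lowest note is Gb, the root of the chord, so this is root position.

Gb dominant ninth, root position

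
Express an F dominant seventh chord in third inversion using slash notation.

F7/Eb

Third inversion of F dominant seventh has the seventh (Eb) in the bass. As a slash chord: F7/Eb.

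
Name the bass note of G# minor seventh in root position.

G# minor seventh is G#–B–D#–F#. Root position places the root in the bass: G#.

G#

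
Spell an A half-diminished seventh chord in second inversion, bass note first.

A half-diminished seventh is A–C–Eb–G. Second inversion puts the fifth (Eb) in the bass, with the remaining tones above: Eb, G, A, C.

Eb, G, A, C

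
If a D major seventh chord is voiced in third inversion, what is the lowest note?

D major seventh is D–F#–A–C#. Third inversion places the seventh in the bass: C#.

C#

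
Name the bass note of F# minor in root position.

F#

The root of F# minor (F#–A–C#) is F#; that is the bass in root position.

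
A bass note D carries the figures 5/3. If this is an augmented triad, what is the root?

The figures 5/3 mean the root of the chord is in the bass. If D is the root of an augmented triad, the root is D (chord tones D–F#–A#).

D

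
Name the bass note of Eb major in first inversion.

G

Eb major is Eb–G–Bb. First inversion places the third in the bass: G.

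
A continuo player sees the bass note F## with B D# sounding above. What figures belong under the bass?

6/4

The notes F##, B, D# stack in thirds as B–D#–F## — a B augmented triad. The bass F## is the fifth, so this is second inversion: figured 6/4.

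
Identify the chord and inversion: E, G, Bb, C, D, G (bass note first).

The distinct note names are E, G, Bb, C, D. Stacked in thirds they read C–E–G–Bb–D, which is a dominant ninth chord on C.
With the third (E) in the bass, the chord is in first inversion.

C dominant ninth, first inversion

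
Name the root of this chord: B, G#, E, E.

E

B, G#, E are the tones of an E major triad (E–G#–B), making E the root.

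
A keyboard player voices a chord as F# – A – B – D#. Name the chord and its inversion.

The distinct note names are F#, A, B, D#. Stacked in thirds they read B–D#–F#–A, which is a dominant seventh chord on B.
The lowest note is F#, the fifth of the chord, so this is second inversion (figured bass 4/3).

B dominant seventh, second inversion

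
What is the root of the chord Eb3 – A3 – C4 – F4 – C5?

F

Eb, A, C, F are the tones of an F dominant seventh chord (F–A–C–Eb), making F the root.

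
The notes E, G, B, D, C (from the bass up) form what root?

Reordering E, G, B, D, C into stacked thirds gives C–E–G–B–D; the bottom of that stack, C, is the root.

C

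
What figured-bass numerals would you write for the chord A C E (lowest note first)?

The notes A, C, E stack in thirds as A–C–E — an A minor triad. The bass A is the root, so this is root position: figured 5/3.

5/3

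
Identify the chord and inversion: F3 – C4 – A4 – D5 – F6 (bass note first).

Reducing to letter names: F, C, A, D. These stack in thirds as D–F–A–C — a D minor seventh chord.
With the third (F) in the bass, the chord is in first inversion (figured bass 6/5).

D minor seventh, first inversion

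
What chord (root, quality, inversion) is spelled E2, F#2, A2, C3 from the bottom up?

The distinct note names are E, F#, A, C. Stacked in thirds they read F#–A–C–E, which is a half-diminished seventh chord on F#.
With the seventh (E) in the bass, the chord is in third inversion (figured bass 4/2).

F# half-diminished seventh, third inversion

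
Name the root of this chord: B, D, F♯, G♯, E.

E

The distinct letter names are B, D, F#, G#, E. Arranged as a stack of thirds they read E–G#–B–D–F#, so E is the root (an E dominant ninth chord).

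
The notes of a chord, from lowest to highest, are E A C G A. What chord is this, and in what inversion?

Reducing to letter names: E, A, C, G. These stack in thirds as A–C–E–G — an A minor seventh chord.
With the fifth (E) in the bass, the chord is in second inversion (figured bass 4/3).

A minor seventh, second inversion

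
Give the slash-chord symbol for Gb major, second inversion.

Gb/Db

Second inversion of Gb major has the fifth (Db) in the bass. As a slash chord: Gb/Db.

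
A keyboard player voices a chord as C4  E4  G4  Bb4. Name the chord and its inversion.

C dominant seventh, root position

The pitch classes C, E, G, Bb arrange in thirds as C–E–G–Bb: a C dominant seventh chord.
C is the root of C dominant seventh; root in the bass means root position (figured bass 7).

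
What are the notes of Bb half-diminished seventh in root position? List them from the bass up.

Bb, Db, Fb, Ab

The chord tones are Bb–Db–Fb–Ab. With the root (Bb) lowest for root position: Bb, Db, Fb, Ab.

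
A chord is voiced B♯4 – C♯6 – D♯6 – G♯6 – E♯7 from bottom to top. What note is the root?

Reordering B#, C#, D#, G#, E# into stacked thirds gives C#–E#–G#–B#–D#; the bottom of that stack, C#, is the root.

C#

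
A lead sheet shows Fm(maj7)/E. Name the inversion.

Fm(maj7)/E means F minor-major seventh with E in the bass. E is the seventh of F minor-major seventh (F–Ab–C–E), so this is third inversion.

third inversion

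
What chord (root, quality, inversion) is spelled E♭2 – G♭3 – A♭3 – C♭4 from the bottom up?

Ab minor seventh, second inversion

The distinct note names are Eb, Gb, Ab, Cb. Stacked in thirds they read Ab–Cb–Eb–Gb, which is a minor seventh chord on Ab.
Eb is the fifth of Ab minor seventh; fifth in the bass means second inversion (figured bass 4/3).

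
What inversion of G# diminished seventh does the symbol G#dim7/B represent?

G#dim7/B means G# diminished seventh with B in the bass. B is the third of G# diminished seventh (G#–B–D–F), so this is first inversion.

first inversion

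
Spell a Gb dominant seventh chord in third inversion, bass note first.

Fb, Gb, Bb, Db

The chord tones are Gb–Bb–Db–Fb. With the seventh (Fb) lowest for third inversion: Fb, Gb, Bb, Db.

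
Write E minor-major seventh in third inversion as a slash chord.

Third inversion of E minor-major seventh has the seventh (D#) in the bass. As a slash chord: Em(maj7)/D#.

Em(maj7)/D#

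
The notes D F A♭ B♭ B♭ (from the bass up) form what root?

Bb

The distinct letter names are D, F, Ab, Bb. Arranged as a stack of thirds they read Bb–D–F–Ab, so Bb is the root (a Bb dominant seventh chord).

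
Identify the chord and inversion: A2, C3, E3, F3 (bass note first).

The distinct note names are A, C, E, F. Stacked in thirds they read F–A–C–E, which is a major seventh chord on F.
With the third (A) in the bass, the chord is in first inversion (figured bass 6/5).

F major seventh, first inversion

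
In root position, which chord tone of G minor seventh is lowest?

In root position the root is lowest. For G minor seventh (G–Bb–D–F) that is G.

G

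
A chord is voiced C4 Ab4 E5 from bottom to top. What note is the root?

The distinct letter names are C, Ab, E. Arranged as a stack of thirds they read Ab–C–E, so Ab is the root (an Ab augmented triad).

Ab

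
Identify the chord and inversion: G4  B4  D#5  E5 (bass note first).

E minor-major seventh, first inversion

The distinct note names are G, B, D#, E. Stacked in thirds they read E–G–B–D#, which is a minor-major seventh chord on E.
With the third (G) in the bass, the chord is in first inversion (figured bass 6/5).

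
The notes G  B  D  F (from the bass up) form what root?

G, B, D, F are the tones of a G dominant seventh chord (G–B–D–F), making G the root.

G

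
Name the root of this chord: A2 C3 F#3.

Reordering A, C, F# into stacked thirds gives F#–A–C; the bottom of that stack, F#, is the root.

F#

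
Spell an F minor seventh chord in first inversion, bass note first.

F minor seventh is F–Ab–C–Eb. First inversion puts the third (Ab) in the bass, with the remaining tones above: Ab, C, Eb, F.

Ab, C, Eb, F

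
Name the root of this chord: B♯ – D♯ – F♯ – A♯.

The distinct letter names are B#, D#, F#, A#. Arranged as a stack of thirds they read B#–D#–F#–A#, so B# is the root (a B# half-diminished seventh chord).

B#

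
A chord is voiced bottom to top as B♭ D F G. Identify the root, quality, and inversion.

G minor seventh, first inversion

The pitch classes Bb, D, F, G arrange in thirds as G–Bb–D–F: a G minor seventh chord.
Bb is the third of G minor seventh; third in the bass means first inversion (figured bass 6/5).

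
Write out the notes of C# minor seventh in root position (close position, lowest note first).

C#, E, G#, B

C# minor seventh is C#–E–G#–B. Root position puts the root (C#) in the bass, with the remaining tones above: C#, E, G#, B.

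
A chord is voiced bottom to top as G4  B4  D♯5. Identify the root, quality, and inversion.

G augmented, root position

The distinct note names are G, B, D#. Stacked in thirds they read G–B–D#, which is an augmented triad on G.
The lowest note is G, the root of the chord, so this is root position (figured bass 5/3).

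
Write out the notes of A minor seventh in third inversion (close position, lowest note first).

G, A, C, E

A minor seventh is A–C–E–G. Third inversion puts the seventh (G) in the bass, with the remaining tones above: G, A, C, E.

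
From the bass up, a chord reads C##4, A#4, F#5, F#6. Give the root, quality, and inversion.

The distinct note names are C##, A#, F#. Stacked in thirds they read F#–A#–C##, which is an augmented triad on F#.
With the fifth (C##) in the bass, the chord is in second inversion (figured bass 6/4).

F# augmented, second inversion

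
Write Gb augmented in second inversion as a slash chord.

Gbaug/D

Second inversion of Gb augmented has the fifth (D) in the bass. As a slash chord: Gbaug/D.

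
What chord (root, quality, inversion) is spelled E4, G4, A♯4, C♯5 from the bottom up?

Reducing to letter names: E, G, A#, C#. These stack in thirds as A#–C#–E–G — an A# diminished seventh chord.
With the fifth (E) in the bass, the chord is in second inversion (figured bass 4/3).

A# diminished seventh, second inversion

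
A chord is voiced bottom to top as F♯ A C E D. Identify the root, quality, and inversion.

Reducing to letter names: F#, A, C, E, D. These stack in thirds as D–F#–A–C–E — a D dominant ninth chord.
The lowest note is F#, the third of the chord, so this is first inversion.

D dominant ninth, first inversion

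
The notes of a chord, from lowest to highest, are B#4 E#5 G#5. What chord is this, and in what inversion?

The pitch classes B#, E#, G# arrange in thirds as E#–G#–B#: an E# minor triad.
The lowest note is B#, the fifth of the chord, so this is second inversion (figured bass 6/4).

E# minor, second inversion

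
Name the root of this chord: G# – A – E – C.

A

G#, A, E, C are the tones of an A minor-major seventh chord (A–C–E–G#), making A the root.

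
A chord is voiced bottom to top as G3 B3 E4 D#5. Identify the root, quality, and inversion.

The distinct note names are G, B, E, D#. Stacked in thirds they read E–G–B–D#, which is a minor-major seventh chord on E.
G is the third of E minor-major seventh; third in the bass means first inversion (figured bass 6/5).

E minor-major seventh, first inversion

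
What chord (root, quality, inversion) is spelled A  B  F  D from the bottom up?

The distinct note names are A, B, F, D. Stacked in thirds they read B–D–F–A, which is a half-diminished seventh chord on B.
The lowest note is A, the seventh of the chord, so this is third inversion (figured bass 4/2).

B half-diminished seventh, third inversion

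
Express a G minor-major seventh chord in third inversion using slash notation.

Third inversion of G minor-major seventh has the seventh (F#) in the bass. As a slash chord: Gm(maj7)/F#.

Gm(maj7)/F#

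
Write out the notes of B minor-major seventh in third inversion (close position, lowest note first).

A#, B, D, F#

Spelling B minor-major seventh: B–D–F#–A#. In third inversion the seventh is bass, giving A#, B, D, F# from the bottom.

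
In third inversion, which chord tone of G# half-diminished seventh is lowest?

In third inversion the seventh is lowest. For G# half-diminished seventh (G#–B–D–F#) that is F#.

F#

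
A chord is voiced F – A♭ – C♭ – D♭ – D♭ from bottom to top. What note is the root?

Db

F, Ab, Cb, Db are the tones of a Db dominant seventh chord (Db–F–Ab–Cb), making Db the root.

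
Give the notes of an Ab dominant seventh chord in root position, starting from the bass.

The chord tones are Ab–C–Eb–Gb. With the root (Ab) lowest for root position: Ab, C, Eb, Gb.

Ab, C, Eb, Gb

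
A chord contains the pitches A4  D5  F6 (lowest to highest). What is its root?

D

Reordering A, D, F into stacked thirds gives D–F–A; the bottom of that stack, D, is the root.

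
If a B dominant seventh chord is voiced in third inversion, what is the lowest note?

The seventh of B dominant seventh (B–D#–F#–A) is A; that is the bass in third inversion.

A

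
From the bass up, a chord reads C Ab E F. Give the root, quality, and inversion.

Reducing to letter names: C, Ab, E, F. These stack in thirds as F–Ab–C–E — an F minor-major seventh chord.
The lowest note is C, the fifth of the chord, so this is second inversion (figured bass 4/3).

F minor-major seventh, second inversion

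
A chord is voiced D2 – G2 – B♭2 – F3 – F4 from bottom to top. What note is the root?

G

The distinct letter names are D, G, Bb, F. Arranged as a stack of thirds they read G–Bb–D–F, so G is the root (a G minor seventh chord).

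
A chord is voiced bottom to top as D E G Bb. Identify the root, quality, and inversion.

E half-diminished seventh, third inversion

The pitch classes D, E, G, Bb arrange in thirds as E–G–Bb–D: an E half-diminished seventh chord.
D is the seventh of E half-diminished seventh; seventh in the bass means third inversion (figured bass 4/2).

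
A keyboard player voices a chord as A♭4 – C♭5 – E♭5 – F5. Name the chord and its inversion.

F half-diminished seventh, first inversion

The distinct note names are Ab, Cb, Eb, F. Stacked in thirds they read F–Ab–Cb–Eb, which is a half-diminished seventh chord on F.
The lowest note is Ab, the third of the chord, so this is first inversion (figured bass 6/5).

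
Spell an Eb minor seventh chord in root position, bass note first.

Eb minor seventh is Eb–Gb–Bb–Db. Root position puts the root (Eb) in the bass, with the remaining tones above: Eb, Gb, Bb, Db.

Eb, Gb, Bb, Db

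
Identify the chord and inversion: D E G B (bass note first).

E minor seventh, third inversion

Reducing to letter names: D, E, G, B. These stack in thirds as E–G–B–D — an E minor seventh chord.
The lowest note is D, the seventh of the chord, so this is third inversion (figured bass 4/2).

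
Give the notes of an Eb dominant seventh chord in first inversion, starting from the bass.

G, Bb, Db, Eb

Eb dominant seventh is Eb–G–Bb–Db. First inversion puts the third (G) in the bass, with the remaining tones above: G, Bb, Db, Eb.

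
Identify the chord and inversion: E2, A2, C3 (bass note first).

The distinct note names are E, A, C. Stacked in thirds they read A–C–E, which is a minor triad on A.
E is the fifth of A minor; fifth in the bass means second inversion (figured bass 6/4).

A minor, second inversion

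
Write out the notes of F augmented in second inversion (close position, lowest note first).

The chord tones are F–A–C#. With the fifth (C#) lowest for second inversion: C#, F, A.

C#, F, A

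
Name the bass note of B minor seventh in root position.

B minor seventh is B–D–F#–A. Root position places the root in the bass: B.

B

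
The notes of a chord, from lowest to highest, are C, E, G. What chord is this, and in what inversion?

C major, root position

Reducing to letter names: C, E, G. These stack in thirds as C–E–G — a C major triad.
With the root (C) in the bass, the chord is in root position (figured bass 5/3).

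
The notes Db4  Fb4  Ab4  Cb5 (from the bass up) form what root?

Reordering Db, Fb, Ab, Cb into stacked thirds gives Db–Fb–Ab–Cb; the bottom of that stack, Db, is the root.

Db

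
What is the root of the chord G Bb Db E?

E

The distinct letter names are G, Bb, Db, E. Arranged as a stack of thirds they read E–G–Bb–Db, so E is the root (an E diminished seventh chord).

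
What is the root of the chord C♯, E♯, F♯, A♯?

The distinct letter names are C#, E#, F#, A#. Arranged as a stack of thirds they read F#–A#–C#–E#, so F# is the root (an F# major seventh chord).

F#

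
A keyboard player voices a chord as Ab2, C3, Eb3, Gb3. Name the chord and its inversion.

Ab dominant seventh, root position

The distinct note names are Ab, C, Eb, Gb. Stacked in thirds they read Ab–C–Eb–Gb, which is a dominant seventh chord on Ab.
The lowest note is Ab, the root of the chord, so this is root position (figured bass 7).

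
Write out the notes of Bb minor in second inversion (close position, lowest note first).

F, Bb, Db

Bb minor is Bb–Db–F. Second inversion puts the fifth (F) in the bass, with the remaining tones above: F, Bb, Db.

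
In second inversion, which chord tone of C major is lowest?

G

In second inversion the fifth is lowest. For C major (C–E–G) that is G.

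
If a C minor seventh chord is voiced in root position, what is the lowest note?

C

The root of C minor seventh (C–Eb–G–Bb) is C; that is the bass in root position.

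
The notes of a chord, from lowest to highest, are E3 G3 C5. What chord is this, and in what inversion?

C major, first inversion

The pitch classes E, G, C arrange in thirds as C–E–G: a C major triad.
With the third (E) in the bass, the chord is in first inversion (figured bass 6).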